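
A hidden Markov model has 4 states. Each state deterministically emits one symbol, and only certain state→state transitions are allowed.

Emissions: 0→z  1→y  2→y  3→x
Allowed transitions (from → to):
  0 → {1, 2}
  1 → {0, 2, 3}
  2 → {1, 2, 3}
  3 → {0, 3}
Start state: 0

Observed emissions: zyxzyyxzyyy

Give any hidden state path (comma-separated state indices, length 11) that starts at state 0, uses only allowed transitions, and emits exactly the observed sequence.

  0: obs=z cand={0} pick 0 [start]
  1: obs=y cand={1,2} pick 2 [0->2 ok]
  2: obs=x cand={3} pick 3 [2->3 ok]
  3: obs=z cand={0} pick 0 [3->0 ok]
  4: obs=y cand={1,2} pick 2 [0->2 ok]
  5: obs=y cand={1,2} pick 1 [2->1 ok]
  6: obs=x cand={3} pick 3 [1->3 ok]
  7: obs=z cand={0} pick 0 [3->0 ok]
  8: obs=y cand={1,2} pick 2 [0->2 ok]
  9: obs=y cand={1,2} pick 2 [2->2 ok]
  10: obs=y cand={1,2} pick 1 [2->1 ok]

0,2,3,0,2,1,3,0,2,2,1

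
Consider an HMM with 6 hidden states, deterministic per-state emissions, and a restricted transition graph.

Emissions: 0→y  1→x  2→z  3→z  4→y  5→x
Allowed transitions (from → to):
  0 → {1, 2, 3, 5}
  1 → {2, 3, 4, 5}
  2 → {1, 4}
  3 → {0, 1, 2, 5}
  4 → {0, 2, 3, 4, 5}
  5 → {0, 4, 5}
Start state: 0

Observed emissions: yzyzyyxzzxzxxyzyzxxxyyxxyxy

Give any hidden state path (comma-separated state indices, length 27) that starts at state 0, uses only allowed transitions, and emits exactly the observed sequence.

0,2,4,2,4,0,1,3,2,1,2,1,5,0,3,0,3,5,5,5,4,4,5,5,4,5,4

  t0 'y' -> {0,4}, take 0 (start)
  t1 'z' -> {2,3}, take 2 (0->2 ok)
  t2 'y' -> {0,4}, take 4 (2->4 ok)
  t3 'z' -> {2,3}, take 2 (4->2 ok)
  t4 'y' -> {0,4}, take 4 (2->4 ok)
  t5 'y' -> {0,4}, take 0 (4->0 ok)
  t6 'x' -> {1,5}, take 1 (0->1 ok)
  t7 'z' -> {2,3}, take 3 (1->3 ok)
  t8 'z' -> {2,3}, take 2 (3->2 ok)
  t9 'x' -> {1,5}, take 1 (2->1 ok)
  t10 'z' -> {2,3}, take 2 (1->2 ok)
  t11 'x' -> {1,5}, take 1 (2->1 ok)
  t12 'x' -> {1,5}, take 5 (1->5 ok)
  t13 'y' -> {0,4}, take 0 (5->0 ok)
  t14 'z' -> {2,3}, take 3 (0->3 ok)
  t15 'y' -> {0,4}, take 0 (3->0 ok)
  t16 'z' -> {2,3}, take 3 (0->3 ok)
  t17 'x' -> {1,5}, take 5 (3->5 ok)
  t18 'x' -> {1,5}, take 5 (5->5 ok)
  t19 'x' -> {1,5}, take 5 (5->5 ok)
  t20 'y' -> {0,4}, take 4 (5->4 ok)
  t21 'y' -> {0,4}, take 4 (4->4 ok)
  t22 'x' -> {1,5}, take 5 (4->5 ok)
  t23 'x' -> {1,5}, take 5 (5->5 ok)
  t24 'y' -> {0,4}, take 4 (5->4 ok)
  t25 'x' -> {1,5}, take 5 (4->5 ok)
  t26 'y' -> {0,4}, take 4 (5->4 ok)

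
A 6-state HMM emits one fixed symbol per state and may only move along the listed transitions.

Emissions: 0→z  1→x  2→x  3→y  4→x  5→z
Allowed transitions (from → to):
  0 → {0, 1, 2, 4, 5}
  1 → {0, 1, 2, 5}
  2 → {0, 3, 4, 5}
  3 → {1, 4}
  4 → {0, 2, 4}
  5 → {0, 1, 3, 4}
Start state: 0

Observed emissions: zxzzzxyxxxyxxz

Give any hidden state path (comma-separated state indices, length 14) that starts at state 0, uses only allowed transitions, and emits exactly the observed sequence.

0,4,0,0,0,2,3,4,4,2,3,4,4,0

  t0 'z' -> {0,5}, take 0 (start)
  t1 'x' -> {1,2,4}, take 4 (0->4 ok)
  t2 'z' -> {0,5}, take 0 (4->0 ok)
  t3 'z' -> {0,5}, take 0 (0->0 ok)
  t4 'z' -> {0,5}, take 0 (0->0 ok)
  t5 'x' -> {1,2,4}, take 2 (0->2 ok)
  t6 'y' -> {3}, take 3 (2->3 ok)
  t7 'x' -> {1,2,4}, take 4 (3->4 ok)
  t8 'x' -> {1,2,4}, take 4 (4->4 ok)
  t9 'x' -> {1,2,4}, take 2 (4->2 ok)
  t10 'y' -> {3}, take 3 (2->3 ok)
  t11 'x' -> {1,2,4}, take 4 (3->4 ok)
  t12 'x' -> {1,2,4}, take 4 (4->4 ok)
  t13 'z' -> {0,5}, take 0 (4->0 ok)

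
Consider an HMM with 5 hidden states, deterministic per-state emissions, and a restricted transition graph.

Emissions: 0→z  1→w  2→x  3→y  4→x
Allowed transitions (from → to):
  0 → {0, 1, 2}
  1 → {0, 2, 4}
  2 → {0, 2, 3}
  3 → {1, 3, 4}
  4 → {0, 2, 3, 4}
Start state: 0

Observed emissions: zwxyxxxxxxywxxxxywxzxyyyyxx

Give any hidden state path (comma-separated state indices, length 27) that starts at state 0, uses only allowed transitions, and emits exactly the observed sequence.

  0: obs=z cand={0} pick 0 [start]
  1: obs=w cand={1} pick 1 [0->1 ok]
  2: obs=x cand={2,4} pick 4 [1->4 ok]
  3: obs=y cand={3} pick 3 [4->3 ok]
  4: obs=x cand={2,4} pick 4 [3->4 ok]
  5: obs=x cand={2,4} pick 4 [4->4 ok]
  6: obs=x cand={2,4} pick 2 [4->2 ok]
  7: obs=x cand={2,4} pick 2 [2->2 ok]
  8: obs=x cand={2,4} pick 2 [2->2 ok]
  9: obs=x cand={2,4} pick 2 [2->2 ok]
  10: obs=y cand={3} pick 3 [2->3 ok]
  11: obs=w cand={1} pick 1 [3->1 ok]
  12: obs=x cand={2,4} pick 4 [1->4 ok]
  13: obs=x cand={2,4} pick 4 [4->4 ok]
  14: obs=x cand={2,4} pick 4 [4->4 ok]
  15: obs=x cand={2,4} pick 4 [4->4 ok]
  16: obs=y cand={3} pick 3 [4->3 ok]
  17: obs=w cand={1} pick 1 [3->1 ok]
  18: obs=x cand={2,4} pick 2 [1->2 ok]
  19: obs=z cand={0} pick 0 [2->0 ok]
  20: obs=x cand={2,4} pick 2 [0->2 ok]
  21: obs=y cand={3} pick 3 [2->3 ok]
  22: obs=y cand={3} pick 3 [3->3 ok]
  23: obs=y cand={3} pick 3 [3->3 ok]
  24: obs=y cand={3} pick 3 [3->3 ok]
  25: obs=x cand={2,4} pick 4 [3->4 ok]
  26: obs=x cand={2,4} pick 2 [4->2 ok]

0,1,4,3,4,4,2,2,2,2,3,1,4,4,4,4,3,1,2,0,2,3,3,3,3,4,2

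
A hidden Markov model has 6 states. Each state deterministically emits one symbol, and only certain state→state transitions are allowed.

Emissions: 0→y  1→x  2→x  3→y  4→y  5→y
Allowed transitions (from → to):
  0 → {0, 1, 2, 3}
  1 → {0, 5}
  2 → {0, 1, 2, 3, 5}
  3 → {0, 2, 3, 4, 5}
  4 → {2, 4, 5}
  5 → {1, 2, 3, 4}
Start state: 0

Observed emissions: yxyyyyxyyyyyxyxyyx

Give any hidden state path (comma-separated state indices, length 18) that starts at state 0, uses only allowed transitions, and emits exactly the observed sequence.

  pos 0: y in {0,3,4,5}, choose 0; start
  pos 1: x in {1,2}, choose 2; 0->2 ok
  pos 2: y in {0,3,4,5}, choose 5; 2->5 ok
  pos 3: y in {0,3,4,5}, choose 3; 5->3 ok
  pos 4: y in {0,3,4,5}, choose 0; 3->0 ok
  pos 5: y in {0,3,4,5}, choose 3; 0->3 ok
  pos 6: x in {1,2}, choose 2; 3->2 ok
  pos 7: y in {0,3,4,5}, choose 0; 2->0 ok
  pos 8: y in {0,3,4,5}, choose 0; 0->0 ok
  pos 9: y in {0,3,4,5}, choose 0; 0->0 ok
  pos 10: y in {0,3,4,5}, choose 3; 0->3 ok
  pos 11: y in {0,3,4,5}, choose 0; 3->0 ok
  pos 12: x in {1,2}, choose 1; 0->1 ok
  pos 13: y in {0,3,4,5}, choose 5; 1->5 ok
  pos 14: x in {1,2}, choose 2; 5->2 ok
  pos 15: y in {0,3,4,5}, choose 3; 2->3 ok
  pos 16: y in {0,3,4,5}, choose 0; 3->0 ok
  pos 17: x in {1,2}, choose 2; 0->2 ok

0,2,5,3,0,3,2,0,0,0,3,0,1,5,2,3,0,2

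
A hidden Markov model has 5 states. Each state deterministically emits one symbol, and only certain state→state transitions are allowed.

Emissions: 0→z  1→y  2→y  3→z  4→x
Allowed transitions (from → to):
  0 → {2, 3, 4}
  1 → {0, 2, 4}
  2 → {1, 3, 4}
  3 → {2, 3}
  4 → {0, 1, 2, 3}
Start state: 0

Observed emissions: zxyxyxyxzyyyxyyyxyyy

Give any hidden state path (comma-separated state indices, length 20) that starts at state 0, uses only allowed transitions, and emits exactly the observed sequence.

  t0 'z' -> {0,3}, take 0 (start)
  t1 'x' -> {4}, take 4 (0->4 ok)
  t2 'y' -> {1,2}, take 1 (4->1 ok)
  t3 'x' -> {4}, take 4 (1->4 ok)
  t4 'y' -> {1,2}, take 2 (4->2 ok)
  t5 'x' -> {4}, take 4 (2->4 ok)
  t6 'y' -> {1,2}, take 2 (4->2 ok)
  t7 'x' -> {4}, take 4 (2->4 ok)
  t8 'z' -> {0,3}, take 0 (4->0 ok)
  t9 'y' -> {1,2}, take 2 (0->2 ok)
  t10 'y' -> {1,2}, take 1 (2->1 ok)
  t11 'y' -> {1,2}, take 2 (1->2 ok)
  t12 'x' -> {4}, take 4 (2->4 ok)
  t13 'y' -> {1,2}, take 1 (4->1 ok)
  t14 'y' -> {1,2}, take 2 (1->2 ok)
  t15 'y' -> {1,2}, take 1 (2->1 ok)
  t16 'x' -> {4}, take 4 (1->4 ok)
  t17 'y' -> {1,2}, take 1 (4->1 ok)
  t18 'y' -> {1,2}, take 2 (1->2 ok)
  t19 'y' -> {1,2}, take 1 (2->1 ok)

0,4,1,4,2,4,2,4,0,2,1,2,4,1,2,1,4,1,2,1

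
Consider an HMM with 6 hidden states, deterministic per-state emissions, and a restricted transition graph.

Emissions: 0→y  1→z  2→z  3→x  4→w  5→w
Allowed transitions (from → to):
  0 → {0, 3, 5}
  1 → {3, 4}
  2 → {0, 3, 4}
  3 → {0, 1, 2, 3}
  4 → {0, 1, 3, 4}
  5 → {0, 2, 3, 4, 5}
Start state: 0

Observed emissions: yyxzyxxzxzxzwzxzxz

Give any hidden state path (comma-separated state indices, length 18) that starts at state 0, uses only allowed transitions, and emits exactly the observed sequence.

  pos 0: y in {0}, choose 0; start
  pos 1: y in {0}, choose 0; 0->0 ok
  pos 2: x in {3}, choose 3; 0->3 ok
  pos 3: z in {1,2}, choose 2; 3->2 ok
  pos 4: y in {0}, choose 0; 2->0 ok
  pos 5: x in {3}, choose 3; 0->3 ok
  pos 6: x in {3}, choose 3; 3->3 ok
  pos 7: z in {1,2}, choose 1; 3->1 ok
  pos 8: x in {3}, choose 3; 1->3 ok
  pos 9: z in {1,2}, choose 1; 3->1 ok
  pos 10: x in {3}, choose 3; 1->3 ok
  pos 11: z in {1,2}, choose 2; 3->2 ok
  pos 12: w in {4,5}, choose 4; 2->4 ok
  pos 13: z in {1,2}, choose 1; 4->1 ok
  pos 14: x in {3}, choose 3; 1->3 ok
  pos 15: z in {1,2}, choose 1; 3->1 ok
  pos 16: x in {3}, choose 3; 1->3 ok
  pos 17: z in {1,2}, choose 2; 3->2 ok

0,0,3,2,0,3,3,1,3,1,3,2,4,1,3,1,3,2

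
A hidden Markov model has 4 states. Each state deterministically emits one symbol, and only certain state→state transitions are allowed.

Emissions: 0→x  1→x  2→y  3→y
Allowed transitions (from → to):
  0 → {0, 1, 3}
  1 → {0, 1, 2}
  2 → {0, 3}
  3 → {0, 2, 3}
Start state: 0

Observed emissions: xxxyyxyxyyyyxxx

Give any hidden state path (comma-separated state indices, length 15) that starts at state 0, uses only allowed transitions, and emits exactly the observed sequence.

  pos 0: x in {0,1}, choose 0; start
  pos 1: x in {0,1}, choose 0; 0->0 ok
  pos 2: x in {0,1}, choose 1; 0->1 ok
  pos 3: y in {2,3}, choose 2; 1->2 ok
  pos 4: y in {2,3}, choose 3; 2->3 ok
  pos 5: x in {0,1}, choose 0; 3->0 ok
  pos 6: y in {2,3}, choose 3; 0->3 ok
  pos 7: x in {0,1}, choose 0; 3->0 ok
  pos 8: y in {2,3}, choose 3; 0->3 ok
  pos 9: y in {2,3}, choose 3; 3->3 ok
  pos 10: y in {2,3}, choose 3; 3->3 ok
  pos 11: y in {2,3}, choose 3; 3->3 ok
  pos 12: x in {0,1}, choose 0; 3->0 ok
  pos 13: x in {0,1}, choose 0; 0->0 ok
  pos 14: x in {0,1}, choose 1; 0->1 ok

0,0,1,2,3,0,3,0,3,3,3,3,0,0,1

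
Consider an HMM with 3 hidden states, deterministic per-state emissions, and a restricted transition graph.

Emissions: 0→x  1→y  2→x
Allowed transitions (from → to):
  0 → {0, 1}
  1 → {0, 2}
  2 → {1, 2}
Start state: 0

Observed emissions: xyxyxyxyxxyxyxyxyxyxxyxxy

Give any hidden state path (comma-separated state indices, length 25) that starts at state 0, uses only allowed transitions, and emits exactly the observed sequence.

  pos 0: x in {0,2}, choose 0; start
  pos 1: y in {1}, choose 1; 0->1 ok
  pos 2: x in {0,2}, choose 0; 1->0 ok
  pos 3: y in {1}, choose 1; 0->1 ok
  pos 4: x in {0,2}, choose 2; 1->2 ok
  pos 5: y in {1}, choose 1; 2->1 ok
  pos 6: x in {0,2}, choose 0; 1->0 ok
  pos 7: y in {1}, choose 1; 0->1 ok
  pos 8: x in {0,2}, choose 2; 1->2 ok
  pos 9: x in {0,2}, choose 2; 2->2 ok
  pos 10: y in {1}, choose 1; 2->1 ok
  pos 11: x in {0,2}, choose 2; 1->2 ok
  pos 12: y in {1}, choose 1; 2->1 ok
  pos 13: x in {0,2}, choose 2; 1->2 ok
  pos 14: y in {1}, choose 1; 2->1 ok
  pos 15: x in {0,2}, choose 2; 1->2 ok
  pos 16: y in {1}, choose 1; 2->1 ok
  pos 17: x in {0,2}, choose 2; 1->2 ok
  pos 18: y in {1}, choose 1; 2->1 ok
  pos 19: x in {0,2}, choose 0; 1->0 ok
  pos 20: x in {0,2}, choose 0; 0->0 ok
  pos 21: y in {1}, choose 1; 0->1 ok
  pos 22: x in {0,2}, choose 2; 1->2 ok
  pos 23: x in {0,2}, choose 2; 2->2 ok
  pos 24: y in {1}, choose 1; 2->1 ok

0,1,0,1,2,1,0,1,2,2,1,2,1,2,1,2,1,2,1,0,0,1,2,2,1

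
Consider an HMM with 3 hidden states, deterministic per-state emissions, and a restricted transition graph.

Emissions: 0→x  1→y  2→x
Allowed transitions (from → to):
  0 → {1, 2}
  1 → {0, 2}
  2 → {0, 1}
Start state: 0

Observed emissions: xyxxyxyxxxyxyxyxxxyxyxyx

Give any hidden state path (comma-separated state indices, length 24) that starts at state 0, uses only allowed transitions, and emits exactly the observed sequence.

0,1,2,0,1,0,1,0,2,0,1,2,1,2,1,0,2,0,1,2,1,0,1,0

  t0 'x' -> {0,2}, take 0 (start)
  t1 'y' -> {1}, take 1 (0->1 ok)
  t2 'x' -> {0,2}, take 2 (1->2 ok)
  t3 'x' -> {0,2}, take 0 (2->0 ok)
  t4 'y' -> {1}, take 1 (0->1 ok)
  t5 'x' -> {0,2}, take 0 (1->0 ok)
  t6 'y' -> {1}, take 1 (0->1 ok)
  t7 'x' -> {0,2}, take 0 (1->0 ok)
  t8 'x' -> {0,2}, take 2 (0->2 ok)
  t9 'x' -> {0,2}, take 0 (2->0 ok)
  t10 'y' -> {1}, take 1 (0->1 ok)
  t11 'x' -> {0,2}, take 2 (1->2 ok)
  t12 'y' -> {1}, take 1 (2->1 ok)
  t13 'x' -> {0,2}, take 2 (1->2 ok)
  t14 'y' -> {1}, take 1 (2->1 ok)
  t15 'x' -> {0,2}, take 0 (1->0 ok)
  t16 'x' -> {0,2}, take 2 (0->2 ok)
  t17 'x' -> {0,2}, take 0 (2->0 ok)
  t18 'y' -> {1}, take 1 (0->1 ok)
  t19 'x' -> {0,2}, take 2 (1->2 ok)
  t20 'y' -> {1}, take 1 (2->1 ok)
  t21 'x' -> {0,2}, take 0 (1->0 ok)
  t22 'y' -> {1}, take 1 (0->1 ok)
  t23 'x' -> {0,2}, take 0 (1->0 ok)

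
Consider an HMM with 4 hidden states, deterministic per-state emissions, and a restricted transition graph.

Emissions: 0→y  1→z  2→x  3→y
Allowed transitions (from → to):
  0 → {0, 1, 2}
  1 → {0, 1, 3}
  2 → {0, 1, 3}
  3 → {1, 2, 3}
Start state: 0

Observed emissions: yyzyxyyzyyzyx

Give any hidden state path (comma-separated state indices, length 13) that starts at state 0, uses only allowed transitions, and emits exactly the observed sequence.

0,0,1,3,2,0,0,1,0,0,1,3,2

  pos 0: y in {0,3}, choose 0; start
  pos 1: y in {0,3}, choose 0; 0->0 ok
  pos 2: z in {1}, choose 1; 0->1 ok
  pos 3: y in {0,3}, choose 3; 1->3 ok
  pos 4: x in {2}, choose 2; 3->2 ok
  pos 5: y in {0,3}, choose 0; 2->0 ok
  pos 6: y in {0,3}, choose 0; 0->0 ok
  pos 7: z in {1}, choose 1; 0->1 ok
  pos 8: y in {0,3}, choose 0; 1->0 ok
  pos 9: y in {0,3}, choose 0; 0->0 ok
  pos 10: z in {1}, choose 1; 0->1 ok
  pos 11: y in {0,3}, choose 3; 1->3 ok
  pos 12: x in {2}, choose 2; 3->2 ok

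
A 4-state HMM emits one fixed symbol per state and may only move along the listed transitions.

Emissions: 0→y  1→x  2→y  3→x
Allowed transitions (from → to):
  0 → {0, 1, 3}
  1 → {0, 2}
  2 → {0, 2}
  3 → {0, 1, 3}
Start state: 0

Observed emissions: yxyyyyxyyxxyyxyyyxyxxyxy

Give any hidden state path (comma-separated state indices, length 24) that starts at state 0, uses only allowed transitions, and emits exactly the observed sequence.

0,1,2,2,0,0,1,2,0,3,1,2,0,1,2,2,0,1,0,3,1,0,3,0

  0: obs=y cand={0,2} pick 0 [start]
  1: obs=x cand={1,3} pick 1 [0->1 ok]
  2: obs=y cand={0,2} pick 2 [1->2 ok]
  3: obs=y cand={0,2} pick 2 [2->2 ok]
  4: obs=y cand={0,2} pick 0 [2->0 ok]
  5: obs=y cand={0,2} pick 0 [0->0 ok]
  6: obs=x cand={1,3} pick 1 [0->1 ok]
  7: obs=y cand={0,2} pick 2 [1->2 ok]
  8: obs=y cand={0,2} pick 0 [2->0 ok]
  9: obs=x cand={1,3} pick 3 [0->3 ok]
  10: obs=x cand={1,3} pick 1 [3->1 ok]
  11: obs=y cand={0,2} pick 2 [1->2 ok]
  12: obs=y cand={0,2} pick 0 [2->0 ok]
  13: obs=x cand={1,3} pick 1 [0->1 ok]
  14: obs=y cand={0,2} pick 2 [1->2 ok]
  15: obs=y cand={0,2} pick 2 [2->2 ok]
  16: obs=y cand={0,2} pick 0 [2->0 ok]
  17: obs=x cand={1,3} pick 1 [0->1 ok]
  18: obs=y cand={0,2} pick 0 [1->0 ok]
  19: obs=x cand={1,3} pick 3 [0->3 ok]
  20: obs=x cand={1,3} pick 1 [3->1 ok]
  21: obs=y cand={0,2} pick 0 [1->0 ok]
  22: obs=x cand={1,3} pick 3 [0->3 ok]
  23: obs=y cand={0,2} pick 0 [3->0 ok]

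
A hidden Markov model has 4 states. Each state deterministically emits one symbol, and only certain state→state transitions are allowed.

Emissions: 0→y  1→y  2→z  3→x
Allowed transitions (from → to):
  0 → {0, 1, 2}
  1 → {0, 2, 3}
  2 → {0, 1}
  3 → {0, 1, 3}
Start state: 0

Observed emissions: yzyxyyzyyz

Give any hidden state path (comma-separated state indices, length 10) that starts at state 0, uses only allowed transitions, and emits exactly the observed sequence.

0,2,1,3,0,1,2,1,0,2

  t0 'y' -> {0,1}, take 0 (start)
  t1 'z' -> {2}, take 2 (0->2 ok)
  t2 'y' -> {0,1}, take 1 (2->1 ok)
  t3 'x' -> {3}, take 3 (1->3 ok)
  t4 'y' -> {0,1}, take 0 (3->0 ok)
  t5 'y' -> {0,1}, take 1 (0->1 ok)
  t6 'z' -> {2}, take 2 (1->2 ok)
  t7 'y' -> {0,1}, take 1 (2->1 ok)
  t8 'y' -> {0,1}, take 0 (1->0 ok)
  t9 'z' -> {2}, take 2 (0->2 ok)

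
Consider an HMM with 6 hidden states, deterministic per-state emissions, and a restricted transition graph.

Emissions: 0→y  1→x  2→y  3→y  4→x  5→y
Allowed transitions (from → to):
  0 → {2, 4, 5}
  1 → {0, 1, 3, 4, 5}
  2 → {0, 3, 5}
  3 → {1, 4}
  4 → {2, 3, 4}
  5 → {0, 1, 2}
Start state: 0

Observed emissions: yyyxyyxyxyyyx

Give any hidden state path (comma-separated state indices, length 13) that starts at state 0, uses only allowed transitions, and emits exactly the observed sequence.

0,2,0,4,2,3,4,3,4,2,5,0,4

  0: obs=y cand={0,2,3,5} pick 0 [start]
  1: obs=y cand={0,2,3,5} pick 2 [0->2 ok]
  2: obs=y cand={0,2,3,5} pick 0 [2->0 ok]
  3: obs=x cand={1,4} pick 4 [0->4 ok]
  4: obs=y cand={0,2,3,5} pick 2 [4->2 ok]
  5: obs=y cand={0,2,3,5} pick 3 [2->3 ok]
  6: obs=x cand={1,4} pick 4 [3->4 ok]
  7: obs=y cand={0,2,3,5} pick 3 [4->3 ok]
  8: obs=x cand={1,4} pick 4 [3->4 ok]
  9: obs=y cand={0,2,3,5} pick 2 [4->2 ok]
  10: obs=y cand={0,2,3,5} pick 5 [2->5 ok]
  11: obs=y cand={0,2,3,5} pick 0 [5->0 ok]
  12: obs=x cand={1,4} pick 4 [0->4 ok]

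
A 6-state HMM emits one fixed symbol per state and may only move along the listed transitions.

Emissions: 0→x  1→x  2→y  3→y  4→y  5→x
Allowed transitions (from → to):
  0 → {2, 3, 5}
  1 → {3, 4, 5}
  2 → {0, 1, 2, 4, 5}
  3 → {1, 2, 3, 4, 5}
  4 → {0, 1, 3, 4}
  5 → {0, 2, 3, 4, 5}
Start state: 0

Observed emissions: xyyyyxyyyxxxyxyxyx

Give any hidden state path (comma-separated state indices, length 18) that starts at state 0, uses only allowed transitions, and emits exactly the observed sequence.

0,2,4,3,4,1,3,3,4,0,5,0,2,0,2,0,3,1

  pos 0: x in {0,1,5}, choose 0; start
  pos 1: y in {2,3,4}, choose 2; 0->2 ok
  pos 2: y in {2,3,4}, choose 4; 2->4 ok
  pos 3: y in {2,3,4}, choose 3; 4->3 ok
  pos 4: y in {2,3,4}, choose 4; 3->4 ok
  pos 5: x in {0,1,5}, choose 1; 4->1 ok
  pos 6: y in {2,3,4}, choose 3; 1->3 ok
  pos 7: y in {2,3,4}, choose 3; 3->3 ok
  pos 8: y in {2,3,4}, choose 4; 3->4 ok
  pos 9: x in {0,1,5}, choose 0; 4->0 ok
  pos 10: x in {0,1,5}, choose 5; 0->5 ok
  pos 11: x in {0,1,5}, choose 0; 5->0 ok
  pos 12: y in {2,3,4}, choose 2; 0->2 ok
  pos 13: x in {0,1,5}, choose 0; 2->0 ok
  pos 14: y in {2,3,4}, choose 2; 0->2 ok
  pos 15: x in {0,1,5}, choose 0; 2->0 ok
  pos 16: y in {2,3,4}, choose 3; 0->3 ok
  pos 17: x in {0,1,5}, choose 1; 3->1 ok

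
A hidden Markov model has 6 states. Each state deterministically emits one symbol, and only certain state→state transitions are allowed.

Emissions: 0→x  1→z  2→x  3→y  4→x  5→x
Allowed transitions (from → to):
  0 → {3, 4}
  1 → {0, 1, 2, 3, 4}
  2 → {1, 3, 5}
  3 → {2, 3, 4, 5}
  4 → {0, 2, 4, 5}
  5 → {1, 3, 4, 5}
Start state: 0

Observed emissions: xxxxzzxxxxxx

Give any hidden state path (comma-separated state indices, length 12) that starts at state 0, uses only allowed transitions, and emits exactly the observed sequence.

0,4,4,5,1,1,4,4,0,4,2,5

  [0] x  {0,2,4,5}  => 0  start
  [1] x  {0,2,4,5}  => 4  0->4 ok
  [2] x  {0,2,4,5}  => 4  4->4 ok
  [3] x  {0,2,4,5}  => 5  4->5 ok
  [4] z  {1}  => 1  5->1 ok
  [5] z  {1}  => 1  1->1 ok
  [6] x  {0,2,4,5}  => 4  1->4 ok
  [7] x  {0,2,4,5}  => 4  4->4 ok
  [8] x  {0,2,4,5}  => 0  4->0 ok
  [9] x  {0,2,4,5}  => 4  0->4 ok
  [10] x  {0,2,4,5}  => 2  4->2 ok
  [11] x  {0,2,4,5}  => 5  2->5 ok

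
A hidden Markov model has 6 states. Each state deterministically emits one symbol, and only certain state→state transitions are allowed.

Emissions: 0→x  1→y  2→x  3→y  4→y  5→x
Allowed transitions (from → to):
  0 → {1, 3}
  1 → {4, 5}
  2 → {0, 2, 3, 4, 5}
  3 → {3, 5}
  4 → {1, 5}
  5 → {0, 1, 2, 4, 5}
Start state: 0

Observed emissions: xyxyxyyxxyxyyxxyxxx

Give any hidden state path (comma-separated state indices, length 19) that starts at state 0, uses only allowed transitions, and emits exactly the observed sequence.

0,3,5,4,5,1,4,5,0,1,5,1,4,5,0,1,5,5,5

  t0 'x' -> {0,2,5}, take 0 (start)
  t1 'y' -> {1,3,4}, take 3 (0->3 ok)
  t2 'x' -> {0,2,5}, take 5 (3->5 ok)
  t3 'y' -> {1,3,4}, take 4 (5->4 ok)
  t4 'x' -> {0,2,5}, take 5 (4->5 ok)
  t5 'y' -> {1,3,4}, take 1 (5->1 ok)
  t6 'y' -> {1,3,4}, take 4 (1->4 ok)
  t7 'x' -> {0,2,5}, take 5 (4->5 ok)
  t8 'x' -> {0,2,5}, take 0 (5->0 ok)
  t9 'y' -> {1,3,4}, take 1 (0->1 ok)
  t10 'x' -> {0,2,5}, take 5 (1->5 ok)
  t11 'y' -> {1,3,4}, take 1 (5->1 ok)
  t12 'y' -> {1,3,4}, take 4 (1->4 ok)
  t13 'x' -> {0,2,5}, take 5 (4->5 ok)
  t14 'x' -> {0,2,5}, take 0 (5->0 ok)
  t15 'y' -> {1,3,4}, take 1 (0->1 ok)
  t16 'x' -> {0,2,5}, take 5 (1->5 ok)
  t17 'x' -> {0,2,5}, take 5 (5->5 ok)
  t18 'x' -> {0,2,5}, take 5 (5->5 ok)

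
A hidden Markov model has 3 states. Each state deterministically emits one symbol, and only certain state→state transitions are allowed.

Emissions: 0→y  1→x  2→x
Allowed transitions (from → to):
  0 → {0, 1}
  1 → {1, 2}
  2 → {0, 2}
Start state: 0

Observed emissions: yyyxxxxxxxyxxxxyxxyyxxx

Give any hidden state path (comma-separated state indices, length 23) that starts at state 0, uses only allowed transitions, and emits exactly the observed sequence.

0,0,0,1,1,2,2,2,2,2,0,1,1,2,2,0,1,2,0,0,1,1,1

  0: obs=y cand={0} pick 0 [start]
  1: obs=y cand={0} pick 0 [0->0 ok]
  2: obs=y cand={0} pick 0 [0->0 ok]
  3: obs=x cand={1,2} pick 1 [0->1 ok]
  4: obs=x cand={1,2} pick 1 [1->1 ok]
  5: obs=x cand={1,2} pick 2 [1->2 ok]
  6: obs=x cand={1,2} pick 2 [2->2 ok]
  7: obs=x cand={1,2} pick 2 [2->2 ok]
  8: obs=x cand={1,2} pick 2 [2->2 ok]
  9: obs=x cand={1,2} pick 2 [2->2 ok]
  10: obs=y cand={0} pick 0 [2->0 ok]
  11: obs=x cand={1,2} pick 1 [0->1 ok]
  12: obs=x cand={1,2} pick 1 [1->1 ok]
  13: obs=x cand={1,2} pick 2 [1->2 ok]
  14: obs=x cand={1,2} pick 2 [2->2 ok]
  15: obs=y cand={0} pick 0 [2->0 ok]
  16: obs=x cand={1,2} pick 1 [0->1 ok]
  17: obs=x cand={1,2} pick 2 [1->2 ok]
  18: obs=y cand={0} pick 0 [2->0 ok]
  19: obs=y cand={0} pick 0 [0->0 ok]
  20: obs=x cand={1,2} pick 1 [0->1 ok]
  21: obs=x cand={1,2} pick 1 [1->1 ok]
  22: obs=x cand={1,2} pick 1 [1->1 ok]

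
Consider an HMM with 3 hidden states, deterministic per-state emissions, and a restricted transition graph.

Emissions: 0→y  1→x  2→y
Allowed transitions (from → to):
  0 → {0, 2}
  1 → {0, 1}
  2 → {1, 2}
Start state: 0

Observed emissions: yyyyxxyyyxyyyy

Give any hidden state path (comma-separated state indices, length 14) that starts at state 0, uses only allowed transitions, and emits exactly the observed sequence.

0,0,0,2,1,1,0,0,2,1,0,0,2,2

  t0 'y' -> {0,2}, take 0 (start)
  t1 'y' -> {0,2}, take 0 (0->0 ok)
  t2 'y' -> {0,2}, take 0 (0->0 ok)
  t3 'y' -> {0,2}, take 2 (0->2 ok)
  t4 'x' -> {1}, take 1 (2->1 ok)
  t5 'x' -> {1}, take 1 (1->1 ok)
  t6 'y' -> {0,2}, take 0 (1->0 ok)
  t7 'y' -> {0,2}, take 0 (0->0 ok)
  t8 'y' -> {0,2}, take 2 (0->2 ok)
  t9 'x' -> {1}, take 1 (2->1 ok)
  t10 'y' -> {0,2}, take 0 (1->0 ok)
  t11 'y' -> {0,2}, take 0 (0->0 ok)
  t12 'y' -> {0,2}, take 2 (0->2 ok)
  t13 'y' -> {0,2}, take 2 (2->2 ok)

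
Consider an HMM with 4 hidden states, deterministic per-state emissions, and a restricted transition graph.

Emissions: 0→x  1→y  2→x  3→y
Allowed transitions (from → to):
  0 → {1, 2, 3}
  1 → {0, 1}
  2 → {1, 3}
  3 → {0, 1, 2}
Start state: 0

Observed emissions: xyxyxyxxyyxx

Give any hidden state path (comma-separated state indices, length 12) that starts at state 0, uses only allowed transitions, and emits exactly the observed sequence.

  t0 'x' -> {0,2}, take 0 (start)
  t1 'y' -> {1,3}, take 1 (0->1 ok)
  t2 'x' -> {0,2}, take 0 (1->0 ok)
  t3 'y' -> {1,3}, take 3 (0->3 ok)
  t4 'x' -> {0,2}, take 0 (3->0 ok)
  t5 'y' -> {1,3}, take 3 (0->3 ok)
  t6 'x' -> {0,2}, take 0 (3->0 ok)
  t7 'x' -> {0,2}, take 2 (0->2 ok)
  t8 'y' -> {1,3}, take 1 (2->1 ok)
  t9 'y' -> {1,3}, take 1 (1->1 ok)
  t10 'x' -> {0,2}, take 0 (1->0 ok)
  t11 'x' -> {0,2}, take 2 (0->2 ok)

0,1,0,3,0,3,0,2,1,1,0,2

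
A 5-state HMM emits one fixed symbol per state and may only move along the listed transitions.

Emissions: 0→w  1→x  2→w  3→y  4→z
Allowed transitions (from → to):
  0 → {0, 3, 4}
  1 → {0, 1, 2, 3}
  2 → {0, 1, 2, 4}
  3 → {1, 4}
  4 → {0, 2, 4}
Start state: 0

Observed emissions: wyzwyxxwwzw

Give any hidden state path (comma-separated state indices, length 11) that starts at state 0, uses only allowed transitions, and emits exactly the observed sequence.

  [0] w  {0,2}  => 0  start
  [1] y  {3}  => 3  0->3 ok
  [2] z  {4}  => 4  3->4 ok
  [3] w  {0,2}  => 0  4->0 ok
  [4] y  {3}  => 3  0->3 ok
  [5] x  {1}  => 1  3->1 ok
  [6] x  {1}  => 1  1->1 ok
  [7] w  {0,2}  => 2  1->2 ok
  [8] w  {0,2}  => 0  2->0 ok
  [9] z  {4}  => 4  0->4 ok
  [10] w  {0,2}  => 0  4->0 ok

0,3,4,0,3,1,1,2,0,4,0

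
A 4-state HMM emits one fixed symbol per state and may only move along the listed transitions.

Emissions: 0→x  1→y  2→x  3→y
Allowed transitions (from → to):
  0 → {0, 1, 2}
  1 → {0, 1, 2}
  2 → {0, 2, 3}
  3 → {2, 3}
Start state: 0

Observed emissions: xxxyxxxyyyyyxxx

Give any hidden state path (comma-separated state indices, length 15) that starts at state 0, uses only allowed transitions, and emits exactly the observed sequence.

  pos 0: x in {0,2}, choose 0; start
  pos 1: x in {0,2}, choose 2; 0->2 ok
  pos 2: x in {0,2}, choose 0; 2->0 ok
  pos 3: y in {1,3}, choose 1; 0->1 ok
  pos 4: x in {0,2}, choose 2; 1->2 ok
  pos 5: x in {0,2}, choose 0; 2->0 ok
  pos 6: x in {0,2}, choose 0; 0->0 ok
  pos 7: y in {1,3}, choose 1; 0->1 ok
  pos 8: y in {1,3}, choose 1; 1->1 ok
  pos 9: y in {1,3}, choose 1; 1->1 ok
  pos 10: y in {1,3}, choose 1; 1->1 ok
  pos 11: y in {1,3}, choose 1; 1->1 ok
  pos 12: x in {0,2}, choose 0; 1->0 ok
  pos 13: x in {0,2}, choose 0; 0->0 ok
  pos 14: x in {0,2}, choose 2; 0->2 ok

0,2,0,1,2,0,0,1,1,1,1,1,0,0,2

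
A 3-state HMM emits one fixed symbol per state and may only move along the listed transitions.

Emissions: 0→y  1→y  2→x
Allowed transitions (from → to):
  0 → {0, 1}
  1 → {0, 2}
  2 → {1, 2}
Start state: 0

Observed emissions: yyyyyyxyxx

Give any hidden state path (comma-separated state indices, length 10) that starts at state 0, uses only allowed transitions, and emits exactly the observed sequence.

  [0] y  {0,1}  => 0  start
  [1] y  {0,1}  => 1  0->1 ok
  [2] y  {0,1}  => 0  1->0 ok
  [3] y  {0,1}  => 1  0->1 ok
  [4] y  {0,1}  => 0  1->0 ok
  [5] y  {0,1}  => 1  0->1 ok
  [6] x  {2}  => 2  1->2 ok
  [7] y  {0,1}  => 1  2->1 ok
  [8] x  {2}  => 2  1->2 ok
  [9] x  {2}  => 2  2->2 ok

0,1,0,1,0,1,2,1,2,2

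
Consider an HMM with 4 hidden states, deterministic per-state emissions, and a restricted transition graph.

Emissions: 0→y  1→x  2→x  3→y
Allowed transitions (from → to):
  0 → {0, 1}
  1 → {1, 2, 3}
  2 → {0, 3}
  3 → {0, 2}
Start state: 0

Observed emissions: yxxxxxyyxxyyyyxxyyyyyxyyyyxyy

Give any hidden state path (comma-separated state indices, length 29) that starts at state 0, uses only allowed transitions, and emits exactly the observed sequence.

  t0 'y' -> {0,3}, take 0 (start)
  t1 'x' -> {1,2}, take 1 (0->1 ok)
  t2 'x' -> {1,2}, take 1 (1->1 ok)
  t3 'x' -> {1,2}, take 1 (1->1 ok)
  t4 'x' -> {1,2}, take 1 (1->1 ok)
  t5 'x' -> {1,2}, take 2 (1->2 ok)
  t6 'y' -> {0,3}, take 3 (2->3 ok)
  t7 'y' -> {0,3}, take 0 (3->0 ok)
  t8 'x' -> {1,2}, take 1 (0->1 ok)
  t9 'x' -> {1,2}, take 2 (1->2 ok)
  t10 'y' -> {0,3}, take 3 (2->3 ok)
  t11 'y' -> {0,3}, take 0 (3->0 ok)
  t12 'y' -> {0,3}, take 0 (0->0 ok)
  t13 'y' -> {0,3}, take 0 (0->0 ok)
  t14 'x' -> {1,2}, take 1 (0->1 ok)
  t15 'x' -> {1,2}, take 2 (1->2 ok)
  t16 'y' -> {0,3}, take 0 (2->0 ok)
  t17 'y' -> {0,3}, take 0 (0->0 ok)
  t18 'y' -> {0,3}, take 0 (0->0 ok)
  t19 'y' -> {0,3}, take 0 (0->0 ok)
  t20 'y' -> {0,3}, take 0 (0->0 ok)
  t21 'x' -> {1,2}, take 1 (0->1 ok)
  t22 'y' -> {0,3}, take 3 (1->3 ok)
  t23 'y' -> {0,3}, take 0 (3->0 ok)
  t24 'y' -> {0,3}, take 0 (0->0 ok)
  t25 'y' -> {0,3}, take 0 (0->0 ok)
  t26 'x' -> {1,2}, take 1 (0->1 ok)
  t27 'y' -> {0,3}, take 3 (1->3 ok)
  t28 'y' -> {0,3}, take 0 (3->0 ok)

0,1,1,1,1,2,3,0,1,2,3,0,0,0,1,2,0,0,0,0,0,1,3,0,0,0,1,3,0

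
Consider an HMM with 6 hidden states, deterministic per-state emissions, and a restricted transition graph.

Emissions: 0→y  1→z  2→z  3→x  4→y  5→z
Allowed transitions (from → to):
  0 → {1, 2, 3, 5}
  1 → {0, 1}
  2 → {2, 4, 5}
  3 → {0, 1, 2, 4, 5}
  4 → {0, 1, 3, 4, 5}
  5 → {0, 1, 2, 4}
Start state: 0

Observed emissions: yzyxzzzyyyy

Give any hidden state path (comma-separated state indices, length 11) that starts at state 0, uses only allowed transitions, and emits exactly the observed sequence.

0,5,4,3,2,2,5,4,4,4,0

  t0 'y' -> {0,4}, take 0 (start)
  t1 'z' -> {1,2,5}, take 5 (0->5 ok)
  t2 'y' -> {0,4}, take 4 (5->4 ok)
  t3 'x' -> {3}, take 3 (4->3 ok)
  t4 'z' -> {1,2,5}, take 2 (3->2 ok)
  t5 'z' -> {1,2,5}, take 2 (2->2 ok)
  t6 'z' -> {1,2,5}, take 5 (2->5 ok)
  t7 'y' -> {0,4}, take 4 (5->4 ok)
  t8 'y' -> {0,4}, take 4 (4->4 ok)
  t9 'y' -> {0,4}, take 4 (4->4 ok)
  t10 'y' -> {0,4}, take 0 (4->0 ok)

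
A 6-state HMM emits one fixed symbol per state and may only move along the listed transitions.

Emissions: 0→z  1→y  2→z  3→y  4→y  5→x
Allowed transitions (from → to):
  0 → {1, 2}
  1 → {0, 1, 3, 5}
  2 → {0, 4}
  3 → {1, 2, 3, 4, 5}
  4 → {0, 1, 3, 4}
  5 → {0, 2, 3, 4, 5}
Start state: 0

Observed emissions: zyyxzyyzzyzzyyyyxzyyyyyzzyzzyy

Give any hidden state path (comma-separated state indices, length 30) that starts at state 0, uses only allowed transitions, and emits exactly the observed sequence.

0,1,3,5,2,4,3,2,0,1,0,2,4,1,3,1,5,2,4,4,3,3,1,0,2,4,0,2,4,1

  [0] z  {0,2}  => 0  start
  [1] y  {1,3,4}  => 1  0->1 ok
  [2] y  {1,3,4}  => 3  1->3 ok
  [3] x  {5}  => 5  3->5 ok
  [4] z  {0,2}  => 2  5->2 ok
  [5] y  {1,3,4}  => 4  2->4 ok
  [6] y  {1,3,4}  => 3  4->3 ok
  [7] z  {0,2}  => 2  3->2 ok
  [8] z  {0,2}  => 0  2->0 ok
  [9] y  {1,3,4}  => 1  0->1 ok
  [10] z  {0,2}  => 0  1->0 ok
  [11] z  {0,2}  => 2  0->2 ok
  [12] y  {1,3,4}  => 4  2->4 ok
  [13] y  {1,3,4}  => 1  4->1 ok
  [14] y  {1,3,4}  => 3  1->3 ok
  [15] y  {1,3,4}  => 1  3->1 ok
  [16] x  {5}  => 5  1->5 ok
  [17] z  {0,2}  => 2  5->2 ok
  [18] y  {1,3,4}  => 4  2->4 ok
  [19] y  {1,3,4}  => 4  4->4 ok
  [20] y  {1,3,4}  => 3  4->3 ok
  [21] y  {1,3,4}  => 3  3->3 ok
  [22] y  {1,3,4}  => 1  3->1 ok
  [23] z  {0,2}  => 0  1->0 ok
  [24] z  {0,2}  => 2  0->2 ok
  [25] y  {1,3,4}  => 4  2->4 ok
  [26] z  {0,2}  => 0  4->0 ok
  [27] z  {0,2}  => 2  0->2 ok
  [28] y  {1,3,4}  => 4  2->4 ok
  [29] y  {1,3,4}  => 1  4->1 ok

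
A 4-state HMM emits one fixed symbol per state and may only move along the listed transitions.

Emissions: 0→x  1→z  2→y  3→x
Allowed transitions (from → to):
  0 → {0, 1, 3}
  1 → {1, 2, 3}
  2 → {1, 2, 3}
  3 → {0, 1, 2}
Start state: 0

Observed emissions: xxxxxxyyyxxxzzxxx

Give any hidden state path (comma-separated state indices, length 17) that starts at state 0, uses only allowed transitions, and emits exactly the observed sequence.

0,3,0,0,0,3,2,2,2,3,0,0,1,1,3,0,0

  pos 0: x in {0,3}, choose 0; start
  pos 1: x in {0,3}, choose 3; 0->3 ok
  pos 2: x in {0,3}, choose 0; 3->0 ok
  pos 3: x in {0,3}, choose 0; 0->0 ok
  pos 4: x in {0,3}, choose 0; 0->0 ok
  pos 5: x in {0,3}, choose 3; 0->3 ok
  pos 6: y in {2}, choose 2; 3->2 ok
  pos 7: y in {2}, choose 2; 2->2 ok
  pos 8: y in {2}, choose 2; 2->2 ok
  pos 9: x in {0,3}, choose 3; 2->3 ok
  pos 10: x in {0,3}, choose 0; 3->0 ok
  pos 11: x in {0,3}, choose 0; 0->0 ok
  pos 12: z in {1}, choose 1; 0->1 ok
  pos 13: z in {1}, choose 1; 1->1 ok
  pos 14: x in {0,3}, choose 3; 1->3 ok
  pos 15: x in {0,3}, choose 0; 3->0 ok
  pos 16: x in {0,3}, choose 0; 0->0 ok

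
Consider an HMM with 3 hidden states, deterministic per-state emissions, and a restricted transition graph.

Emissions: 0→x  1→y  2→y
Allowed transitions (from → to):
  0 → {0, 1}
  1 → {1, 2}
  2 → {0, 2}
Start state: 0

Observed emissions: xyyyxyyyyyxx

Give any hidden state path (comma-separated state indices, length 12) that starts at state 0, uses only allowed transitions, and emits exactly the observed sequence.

0,1,1,2,0,1,1,1,1,2,0,0

  0: obs=x cand={0} pick 0 [start]
  1: obs=y cand={1,2} pick 1 [0->1 ok]
  2: obs=y cand={1,2} pick 1 [1->1 ok]
  3: obs=y cand={1,2} pick 2 [1->2 ok]
  4: obs=x cand={0} pick 0 [2->0 ok]
  5: obs=y cand={1,2} pick 1 [0->1 ok]
  6: obs=y cand={1,2} pick 1 [1->1 ok]
  7: obs=y cand={1,2} pick 1 [1->1 ok]
  8: obs=y cand={1,2} pick 1 [1->1 ok]
  9: obs=y cand={1,2} pick 2 [1->2 ok]
  10: obs=x cand={0} pick 0 [2->0 ok]
  11: obs=x cand={0} pick 0 [0->0 ok]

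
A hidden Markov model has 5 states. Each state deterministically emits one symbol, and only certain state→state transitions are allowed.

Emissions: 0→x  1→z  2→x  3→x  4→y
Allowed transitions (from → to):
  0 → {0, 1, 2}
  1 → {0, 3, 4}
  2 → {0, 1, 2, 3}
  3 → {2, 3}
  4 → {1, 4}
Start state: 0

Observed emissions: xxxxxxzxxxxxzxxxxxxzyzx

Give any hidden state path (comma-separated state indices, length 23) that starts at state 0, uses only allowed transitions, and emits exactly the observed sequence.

  t0 'x' -> {0,2,3}, take 0 (start)
  t1 'x' -> {0,2,3}, take 2 (0->2 ok)
  t2 'x' -> {0,2,3}, take 2 (2->2 ok)
  t3 'x' -> {0,2,3}, take 0 (2->0 ok)
  t4 'x' -> {0,2,3}, take 2 (0->2 ok)
  t5 'x' -> {0,2,3}, take 2 (2->2 ok)
  t6 'z' -> {1}, take 1 (2->1 ok)
  t7 'x' -> {0,2,3}, take 0 (1->0 ok)
  t8 'x' -> {0,2,3}, take 0 (0->0 ok)
  t9 'x' -> {0,2,3}, take 2 (0->2 ok)
  t10 'x' -> {0,2,3}, take 3 (2->3 ok)
  t11 'x' -> {0,2,3}, take 2 (3->2 ok)
  t12 'z' -> {1}, take 1 (2->1 ok)
  t13 'x' -> {0,2,3}, take 0 (1->0 ok)
  t14 'x' -> {0,2,3}, take 2 (0->2 ok)
  t15 'x' -> {0,2,3}, take 2 (2->2 ok)
  t16 'x' -> {0,2,3}, take 0 (2->0 ok)
  t17 'x' -> {0,2,3}, take 2 (0->2 ok)
  t18 'x' -> {0,2,3}, take 0 (2->0 ok)
  t19 'z' -> {1}, take 1 (0->1 ok)
  t20 'y' -> {4}, take 4 (1->4 ok)
  t21 'z' -> {1}, take 1 (4->1 ok)
  t22 'x' -> {0,2,3}, take 0 (1->0 ok)

0,2,2,0,2,2,1,0,0,2,3,2,1,0,2,2,0,2,0,1,4,1,0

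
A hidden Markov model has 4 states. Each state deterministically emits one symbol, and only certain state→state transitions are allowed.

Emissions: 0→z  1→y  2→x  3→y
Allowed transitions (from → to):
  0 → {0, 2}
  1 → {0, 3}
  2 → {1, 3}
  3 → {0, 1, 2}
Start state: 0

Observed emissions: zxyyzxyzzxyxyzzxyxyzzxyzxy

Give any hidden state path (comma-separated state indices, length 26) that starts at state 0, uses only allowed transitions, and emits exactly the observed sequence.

0,2,1,3,0,2,3,0,0,2,3,2,1,0,0,2,3,2,3,0,0,2,3,0,2,1

  t0 'z' -> {0}, take 0 (start)
  t1 'x' -> {2}, take 2 (0->2 ok)
  t2 'y' -> {1,3}, take 1 (2->1 ok)
  t3 'y' -> {1,3}, take 3 (1->3 ok)
  t4 'z' -> {0}, take 0 (3->0 ok)
  t5 'x' -> {2}, take 2 (0->2 ok)
  t6 'y' -> {1,3}, take 3 (2->3 ok)
  t7 'z' -> {0}, take 0 (3->0 ok)
  t8 'z' -> {0}, take 0 (0->0 ok)
  t9 'x' -> {2}, take 2 (0->2 ok)
  t10 'y' -> {1,3}, take 3 (2->3 ok)
  t11 'x' -> {2}, take 2 (3->2 ok)
  t12 'y' -> {1,3}, take 1 (2->1 ok)
  t13 'z' -> {0}, take 0 (1->0 ok)
  t14 'z' -> {0}, take 0 (0->0 ok)
  t15 'x' -> {2}, take 2 (0->2 ok)
  t16 'y' -> {1,3}, take 3 (2->3 ok)
  t17 'x' -> {2}, take 2 (3->2 ok)
  t18 'y' -> {1,3}, take 3 (2->3 ok)
  t19 'z' -> {0}, take 0 (3->0 ok)
  t20 'z' -> {0}, take 0 (0->0 ok)
  t21 'x' -> {2}, take 2 (0->2 ok)
  t22 'y' -> {1,3}, take 3 (2->3 ok)
  t23 'z' -> {0}, take 0 (3->0 ok)
  t24 'x' -> {2}, take 2 (0->2 ok)
  t25 'y' -> {1,3}, take 1 (2->1 ok)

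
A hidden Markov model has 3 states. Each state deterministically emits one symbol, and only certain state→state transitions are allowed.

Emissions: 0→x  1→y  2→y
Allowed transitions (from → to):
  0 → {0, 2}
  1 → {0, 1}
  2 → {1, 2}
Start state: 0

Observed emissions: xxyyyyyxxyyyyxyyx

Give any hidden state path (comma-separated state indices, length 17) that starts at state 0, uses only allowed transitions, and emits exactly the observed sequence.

  0: obs=x cand={0} pick 0 [start]
  1: obs=x cand={0} pick 0 [0->0 ok]
  2: obs=y cand={1,2} pick 2 [0->2 ok]
  3: obs=y cand={1,2} pick 2 [2->2 ok]
  4: obs=y cand={1,2} pick 1 [2->1 ok]
  5: obs=y cand={1,2} pick 1 [1->1 ok]
  6: obs=y cand={1,2} pick 1 [1->1 ok]
  7: obs=x cand={0} pick 0 [1->0 ok]
  8: obs=x cand={0} pick 0 [0->0 ok]
  9: obs=y cand={1,2} pick 2 [0->2 ok]
  10: obs=y cand={1,2} pick 2 [2->2 ok]
  11: obs=y cand={1,2} pick 1 [2->1 ok]
  12: obs=y cand={1,2} pick 1 [1->1 ok]
  13: obs=x cand={0} pick 0 [1->0 ok]
  14: obs=y cand={1,2} pick 2 [0->2 ok]
  15: obs=y cand={1,2} pick 1 [2->1 ok]
  16: obs=x cand={0} pick 0 [1->0 ok]

0,0,2,2,1,1,1,0,0,2,2,1,1,0,2,1,0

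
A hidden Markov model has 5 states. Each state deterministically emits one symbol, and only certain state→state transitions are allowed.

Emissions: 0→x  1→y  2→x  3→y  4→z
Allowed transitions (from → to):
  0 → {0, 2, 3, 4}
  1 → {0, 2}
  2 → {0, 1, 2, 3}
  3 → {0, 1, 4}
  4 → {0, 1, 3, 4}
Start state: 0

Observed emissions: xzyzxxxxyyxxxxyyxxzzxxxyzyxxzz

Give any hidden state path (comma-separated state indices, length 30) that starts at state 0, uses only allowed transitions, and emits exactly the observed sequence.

  [0] x  {0,2}  => 0  start
  [1] z  {4}  => 4  0->4 ok
  [2] y  {1,3}  => 3  4->3 ok
  [3] z  {4}  => 4  3->4 ok
  [4] x  {0,2}  => 0  4->0 ok
  [5] x  {0,2}  => 2  0->2 ok
  [6] x  {0,2}  => 2  2->2 ok
  [7] x  {0,2}  => 0  2->0 ok
  [8] y  {1,3}  => 3  0->3 ok
  [9] y  {1,3}  => 1  3->1 ok
  [10] x  {0,2}  => 0  1->0 ok
  [11] x  {0,2}  => 0  0->0 ok
  [12] x  {0,2}  => 2  0->2 ok
  [13] x  {0,2}  => 2  2->2 ok
  [14] y  {1,3}  => 3  2->3 ok
  [15] y  {1,3}  => 1  3->1 ok
  [16] x  {0,2}  => 0  1->0 ok
  [17] x  {0,2}  => 0  0->0 ok
  [18] z  {4}  => 4  0->4 ok
  [19] z  {4}  => 4  4->4 ok
  [20] x  {0,2}  => 0  4->0 ok
  [21] x  {0,2}  => 2  0->2 ok
  [22] x  {0,2}  => 2  2->2 ok
  [23] y  {1,3}  => 3  2->3 ok
  [24] z  {4}  => 4  3->4 ok
  [25] y  {1,3}  => 1  4->1 ok
  [26] x  {0,2}  => 2  1->2 ok
  [27] x  {0,2}  => 0  2->0 ok
  [28] z  {4}  => 4  0->4 ok
  [29] z  {4}  => 4  4->4 ok

0,4,3,4,0,2,2,0,3,1,0,0,2,2,3,1,0,0,4,4,0,2,2,3,4,1,2,0,4,4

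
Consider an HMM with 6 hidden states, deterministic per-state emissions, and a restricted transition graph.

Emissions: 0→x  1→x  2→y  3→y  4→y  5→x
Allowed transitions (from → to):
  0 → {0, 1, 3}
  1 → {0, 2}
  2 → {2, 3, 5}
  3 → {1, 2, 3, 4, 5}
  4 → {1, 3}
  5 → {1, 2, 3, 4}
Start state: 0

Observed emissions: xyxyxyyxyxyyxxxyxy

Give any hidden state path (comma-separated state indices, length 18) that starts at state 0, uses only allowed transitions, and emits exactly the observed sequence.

  t0 'x' -> {0,1,5}, take 0 (start)
  t1 'y' -> {2,3,4}, take 3 (0->3 ok)
  t2 'x' -> {0,1,5}, take 1 (3->1 ok)
  t3 'y' -> {2,3,4}, take 2 (1->2 ok)
  t4 'x' -> {0,1,5}, take 5 (2->5 ok)
  t5 'y' -> {2,3,4}, take 2 (5->2 ok)
  t6 'y' -> {2,3,4}, take 2 (2->2 ok)
  t7 'x' -> {0,1,5}, take 5 (2->5 ok)
  t8 'y' -> {2,3,4}, take 3 (5->3 ok)
  t9 'x' -> {0,1,5}, take 5 (3->5 ok)
  t10 'y' -> {2,3,4}, take 3 (5->3 ok)
  t11 'y' -> {2,3,4}, take 4 (3->4 ok)
  t12 'x' -> {0,1,5}, take 1 (4->1 ok)
  t13 'x' -> {0,1,5}, take 0 (1->0 ok)
  t14 'x' -> {0,1,5}, take 1 (0->1 ok)
  t15 'y' -> {2,3,4}, take 2 (1->2 ok)
  t16 'x' -> {0,1,5}, take 5 (2->5 ok)
  t17 'y' -> {2,3,4}, take 4 (5->4 ok)

0,3,1,2,5,2,2,5,3,5,3,4,1,0,1,2,5,4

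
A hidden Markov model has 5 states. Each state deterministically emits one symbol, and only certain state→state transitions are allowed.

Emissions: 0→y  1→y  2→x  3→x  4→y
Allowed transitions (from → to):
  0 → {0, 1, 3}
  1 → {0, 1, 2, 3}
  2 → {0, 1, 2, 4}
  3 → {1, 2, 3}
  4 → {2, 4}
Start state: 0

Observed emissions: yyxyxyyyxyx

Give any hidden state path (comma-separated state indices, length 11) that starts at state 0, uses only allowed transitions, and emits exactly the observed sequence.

0,1,2,4,2,4,4,4,2,4,2

  0: obs=y cand={0,1,4} pick 0 [start]
  1: obs=y cand={0,1,4} pick 1 [0->1 ok]
  2: obs=x cand={2,3} pick 2 [1->2 ok]
  3: obs=y cand={0,1,4} pick 4 [2->4 ok]
  4: obs=x cand={2,3} pick 2 [4->2 ok]
  5: obs=y cand={0,1,4} pick 4 [2->4 ok]
  6: obs=y cand={0,1,4} pick 4 [4->4 ok]
  7: obs=y cand={0,1,4} pick 4 [4->4 ok]
  8: obs=x cand={2,3} pick 2 [4->2 ok]
  9: obs=y cand={0,1,4} pick 4 [2->4 ok]
  10: obs=x cand={2,3} pick 2 [4->2 ok]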